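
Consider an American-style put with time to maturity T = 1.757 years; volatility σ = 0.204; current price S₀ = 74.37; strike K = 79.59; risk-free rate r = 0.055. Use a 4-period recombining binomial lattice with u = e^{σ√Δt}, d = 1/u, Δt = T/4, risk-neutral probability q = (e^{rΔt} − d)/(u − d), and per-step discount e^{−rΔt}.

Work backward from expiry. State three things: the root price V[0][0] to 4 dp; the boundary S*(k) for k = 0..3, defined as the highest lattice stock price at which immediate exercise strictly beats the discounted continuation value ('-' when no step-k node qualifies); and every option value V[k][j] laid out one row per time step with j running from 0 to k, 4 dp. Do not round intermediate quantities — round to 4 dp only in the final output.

params: Δt=0.43925 u=1.14477 d=0.87354 q=0.55641 e^(-rΔt)=0.97613
t_4 payoffs: 36.2862 22.8405 5.2200 0.0000 0.0000
t_3: node(3,0) S=49.5729 payoff=30.0171 vs cont=28.1174 → 30.0171 [stop]  node(3,1) S=64.9651 payoff=14.6249 vs cont=12.7252 → 14.6249 [stop]  node(3,2) S=85.1365 payoff=0.0000 vs cont=2.2603 → 2.2603 [wait]  node(3,3) S=111.5710 payoff=0.0000 vs cont=0.0000 → 0.0000 [wait]  ⇒ S*(3)=64.9651
t_2: node(2,0) S=56.7495 payoff=22.8405 vs cont=20.9407 → 22.8405 [stop]  node(2,1) S=74.3700 payoff=5.2200 vs cont=7.5603 → 7.5603 [wait]  node(2,2) S=97.4616 payoff=0.0000 vs cont=0.9787 → 0.9787 [wait]  ⇒ S*(2)=56.7495
t_1: node(1,0) S=64.9651 payoff=14.6249 vs cont=13.9963 → 14.6249 [stop]  node(1,1) S=85.1365 payoff=0.0000 vs cont=3.8052 → 3.8052 [wait]  ⇒ S*(1)=64.9651
t_0: node(0,0) S=74.3700 payoff=5.2200 vs cont=8.3994 → 8.3994 [wait]  ⇒ S*(0)=-

price = 8.3994
boundary = - 64.9651 56.7495 64.9651
tree:
8.3994
14.6249 3.8052
22.8405 7.5603 0.9787
30.0171 14.6249 2.2603 0.0000
36.2862 22.8405 5.2200 0.0000 0.0000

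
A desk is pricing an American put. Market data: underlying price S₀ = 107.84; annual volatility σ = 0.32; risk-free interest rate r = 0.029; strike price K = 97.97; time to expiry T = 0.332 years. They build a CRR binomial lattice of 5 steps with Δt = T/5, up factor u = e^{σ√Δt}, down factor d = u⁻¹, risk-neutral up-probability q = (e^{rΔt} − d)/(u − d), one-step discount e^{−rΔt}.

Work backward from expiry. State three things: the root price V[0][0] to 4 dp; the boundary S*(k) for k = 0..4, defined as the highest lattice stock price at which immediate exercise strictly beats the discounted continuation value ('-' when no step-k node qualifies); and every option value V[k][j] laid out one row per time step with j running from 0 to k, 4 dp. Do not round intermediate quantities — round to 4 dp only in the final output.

params: Δt=0.06640 u=1.08595 d=0.92085 q=0.49107 e^(-rΔt)=0.99808
t_5 payoffs: 26.5657 13.7633 0.0000 0.0000 0.0000 0.0000
t_4: node(4,0) S=77.5417 payoff=20.4283 vs cont=20.2398 → 20.4283 [stop]  node(4,1) S=91.4445 payoff=6.5255 vs cont=6.9911 → 6.9911 [wait]  node(4,2) S=107.8400 payoff=0.0000 vs cont=0.0000 → 0.0000 [wait]  node(4,3) S=127.1751 payoff=0.0000 vs cont=0.0000 → 0.0000 [wait]  node(4,4) S=149.9769 payoff=0.0000 vs cont=0.0000 → 0.0000 [wait]  ⇒ S*(4)=77.5417
t_3: node(3,0) S=84.2067 payoff=13.7633 vs cont=13.8031 → 13.8031 [wait]  node(3,1) S=99.3045 payoff=0.0000 vs cont=3.5511 → 3.5511 [wait]  node(3,2) S=117.1092 payoff=0.0000 vs cont=0.0000 → 0.0000 [wait]  node(3,3) S=138.1063 payoff=0.0000 vs cont=0.0000 → 0.0000 [wait]  ⇒ S*(3)=-
t_2: node(2,0) S=91.4445 payoff=6.5255 vs cont=8.7518 → 8.7518 [wait]  node(2,1) S=107.8400 payoff=0.0000 vs cont=1.8038 → 1.8038 [wait]  node(2,2) S=127.1751 payoff=0.0000 vs cont=0.0000 → 0.0000 [wait]  ⇒ S*(2)=-
t_1: node(1,0) S=99.3045 payoff=0.0000 vs cont=5.3295 → 5.3295 [wait]  node(1,1) S=117.1092 payoff=0.0000 vs cont=0.9162 → 0.9162 [wait]  ⇒ S*(1)=-
t_0: node(0,0) S=107.8400 payoff=0.0000 vs cont=3.1562 → 3.1562 [wait]  ⇒ S*(0)=-

price = 3.1562
boundary = - - - - 77.5417
tree:
3.1562
5.3295 0.9162
8.7518 1.8038 0.0000
13.8031 3.5511 0.0000 0.0000
20.4283 6.9911 0.0000 0.0000 0.0000
26.5657 13.7633 0.0000 0.0000 0.0000 0.0000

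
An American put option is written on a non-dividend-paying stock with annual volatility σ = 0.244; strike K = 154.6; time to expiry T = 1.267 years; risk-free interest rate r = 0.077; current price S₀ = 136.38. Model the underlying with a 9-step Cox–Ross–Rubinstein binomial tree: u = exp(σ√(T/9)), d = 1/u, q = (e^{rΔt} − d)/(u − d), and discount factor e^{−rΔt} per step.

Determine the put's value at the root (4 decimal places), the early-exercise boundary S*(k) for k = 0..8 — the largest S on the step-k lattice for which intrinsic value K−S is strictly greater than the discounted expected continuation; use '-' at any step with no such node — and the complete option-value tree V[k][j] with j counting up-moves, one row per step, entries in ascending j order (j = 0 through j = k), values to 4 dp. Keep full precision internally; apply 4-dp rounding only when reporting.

price = 20.9805
boundary = - 124.4489 113.5616 124.4489 113.5616 124.4489 113.5616 124.4489 136.3800
tree:
20.9805
30.1511 13.4861
41.0384 20.4891 7.7116
50.9732 30.1511 12.5603 3.6805
60.0389 41.0384 19.8283 6.5381 1.2872
68.3115 50.9732 30.1511 11.3154 2.5447 0.2272
75.8603 60.0389 41.0384 18.9203 4.9770 0.4957 0.0000
82.7488 68.3115 50.9732 30.1511 9.6046 1.0813 0.0000 0.0000
89.0346 75.8603 60.0389 41.0384 18.2200 2.3587 0.0000 0.0000 0.0000
94.7706 82.7488 68.3115 50.9732 30.1511 5.1451 0.0000 0.0000 0.0000 0.0000

Δt=0.14078, u=1.09587, d=0.91252, q=0.53657, disc=e^(-rΔt)=0.98922
k=9 terminal: V=max(K-S,0) → 94.7706 82.7488 68.3115 50.9732 30.1511 5.1451 0.0000 0.0000 0.0000 0.0000
k=8: j=0 S=65.5654 intr=89.0346 cont=87.3678 V=89.0346[EX]; j=1 S=78.7397 intr=75.8603 cont=74.1935 V=75.8603[EX]; j=2 S=94.5611 intr=60.0389 cont=58.3721 V=60.0389[EX]; j=3 S=113.5616 intr=41.0384 cont=39.3716 V=41.0384[EX]; j=4 S=136.3800 intr=18.2200 cont=16.5532 V=18.2200[EX]; j=5 S=163.7833 intr=0.0000 cont=2.3587 V=2.3587[hold]; j=6 S=196.6929 intr=0.0000 cont=0.0000 V=0.0000[hold]; j=7 S=236.2152 intr=0.0000 cont=0.0000 V=0.0000[hold]; j=8 S=283.6788 intr=0.0000 cont=0.0000 V=0.0000[hold]  S*(8)=136.3800
k=7: j=0 S=71.8512 intr=82.7488 cont=81.0820 V=82.7488[EX]; j=1 S=86.2885 intr=68.3115 cont=66.6447 V=68.3115[EX]; j=2 S=103.6268 intr=50.9732 cont=49.3064 V=50.9732[EX]; j=3 S=124.4489 intr=30.1511 cont=28.4843 V=30.1511[EX]; j=4 S=149.4549 intr=5.1451 cont=9.6046 V=9.6046[hold]; j=5 S=179.4855 intr=0.0000 cont=1.0813 V=1.0813[hold]; j=6 S=215.5501 intr=0.0000 cont=0.0000 V=0.0000[hold]; j=7 S=258.8614 intr=0.0000 cont=0.0000 V=0.0000[hold]  S*(7)=124.4489
k=6: j=0 S=78.7397 intr=75.8603 cont=74.1935 V=75.8603[EX]; j=1 S=94.5611 intr=60.0389 cont=58.3721 V=60.0389[EX]; j=2 S=113.5616 intr=41.0384 cont=39.3716 V=41.0384[EX]; j=3 S=136.3800 intr=18.2200 cont=18.9203 V=18.9203[hold]; j=4 S=163.7833 intr=0.0000 cont=4.9770 V=4.9770[hold]; j=5 S=196.6929 intr=0.0000 cont=0.4957 V=0.4957[hold]; j=6 S=236.2152 intr=0.0000 cont=0.0000 V=0.0000[hold]  S*(6)=113.5616
k=5: j=0 S=86.2885 intr=68.3115 cont=66.6447 V=68.3115[EX]; j=1 S=103.6268 intr=50.9732 cont=49.3064 V=50.9732[EX]; j=2 S=124.4489 intr=30.1511 cont=28.8560 V=30.1511[EX]; j=3 S=149.4549 intr=5.1451 cont=11.3154 V=11.3154[hold]; j=4 S=179.4855 intr=0.0000 cont=2.5447 V=2.5447[hold]; j=5 S=215.5501 intr=0.0000 cont=0.2272 V=0.2272[hold]  S*(5)=124.4489
k=4: j=0 S=94.5611 intr=60.0389 cont=58.3721 V=60.0389[EX]; j=1 S=113.5616 intr=41.0384 cont=39.3716 V=41.0384[EX]; j=2 S=136.3800 intr=18.2200 cont=19.8283 V=19.8283[hold]; j=3 S=163.7833 intr=0.0000 cont=6.5381 V=6.5381[hold]; j=4 S=196.6929 intr=0.0000 cont=1.2872 V=1.2872[hold]  S*(4)=113.5616
k=3: j=0 S=103.6268 intr=50.9732 cont=49.3064 V=50.9732[EX]; j=1 S=124.4489 intr=30.1511 cont=29.3379 V=30.1511[EX]; j=2 S=149.4549 intr=5.1451 cont=12.5603 V=12.5603[hold]; j=3 S=179.4855 intr=0.0000 cont=3.6805 V=3.6805[hold]  S*(3)=124.4489
k=2: j=0 S=113.5616 intr=41.0384 cont=39.3716 V=41.0384[EX]; j=1 S=136.3800 intr=18.2200 cont=20.4891 V=20.4891[hold]; j=2 S=163.7833 intr=0.0000 cont=7.7116 V=7.7116[hold]  S*(2)=113.5616
k=1: j=0 S=124.4489 intr=30.1511 cont=29.6887 V=30.1511[EX]; j=1 S=149.4549 intr=5.1451 cont=13.4861 V=13.4861[hold]  S*(1)=124.4489
k=0: j=0 S=136.3800 intr=18.2200 cont=20.9805 V=20.9805[hold]  S*(0)=-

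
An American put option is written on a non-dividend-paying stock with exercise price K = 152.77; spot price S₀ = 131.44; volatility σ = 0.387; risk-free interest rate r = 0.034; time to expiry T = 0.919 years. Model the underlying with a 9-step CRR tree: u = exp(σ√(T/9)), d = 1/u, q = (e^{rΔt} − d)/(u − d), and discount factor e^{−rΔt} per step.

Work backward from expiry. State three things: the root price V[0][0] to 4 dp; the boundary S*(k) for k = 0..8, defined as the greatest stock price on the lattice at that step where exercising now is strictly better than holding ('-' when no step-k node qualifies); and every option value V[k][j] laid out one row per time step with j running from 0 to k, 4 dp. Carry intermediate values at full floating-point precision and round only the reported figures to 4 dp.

Δt=0.10211, u=1.13164, d=0.88368, q=0.48315, disc=e^(-rΔt)=0.99653
k=9 terminal: V=max(K-S,0) → 109.5820 97.4633 81.9441 62.0702 36.6197 4.0276 0.0000 0.0000 0.0000 0.0000
k=8: j=0 S=48.8732 intr=103.8968 cont=103.3673 V=103.8968[EX]; j=1 S=62.5871 intr=90.1829 cont=89.6534 V=90.1829[EX]; j=2 S=80.1492 intr=72.6208 cont=72.0914 V=72.6208[EX]; j=3 S=102.6392 intr=50.1308 cont=49.6013 V=50.1308[EX]; j=4 S=131.4400 intr=21.3300 cont=20.8005 V=21.3300[EX]; j=5 S=168.3223 intr=0.0000 cont=2.0745 V=2.0745[hold]; j=6 S=215.5540 intr=0.0000 cont=0.0000 V=0.0000[hold]; j=7 S=276.0388 intr=0.0000 cont=0.0000 V=0.0000[hold]; j=8 S=353.4959 intr=0.0000 cont=0.0000 V=0.0000[hold]  S*(8)=131.4400
k=7: j=0 S=55.3067 intr=97.4633 cont=96.9338 V=97.4633[EX]; j=1 S=70.8259 intr=81.9441 cont=81.4147 V=81.9441[EX]; j=2 S=90.6998 intr=62.0702 cont=61.5408 V=62.0702[EX]; j=3 S=116.1503 intr=36.6197 cont=36.0902 V=36.6197[EX]; j=4 S=148.7424 intr=4.0276 cont=11.9850 V=11.9850[hold]; j=5 S=190.4798 intr=0.0000 cont=1.0685 V=1.0685[hold]; j=6 S=243.9288 intr=0.0000 cont=0.0000 V=0.0000[hold]; j=7 S=312.3758 intr=0.0000 cont=0.0000 V=0.0000[hold]  S*(7)=116.1503
k=6: j=0 S=62.5871 intr=90.1829 cont=89.6534 V=90.1829[EX]; j=1 S=80.1492 intr=72.6208 cont=72.0914 V=72.6208[EX]; j=2 S=102.6392 intr=50.1308 cont=49.6013 V=50.1308[EX]; j=3 S=131.4400 intr=21.3300 cont=24.6318 V=24.6318[hold]; j=4 S=168.3223 intr=0.0000 cont=6.6875 V=6.6875[hold]; j=5 S=215.5540 intr=0.0000 cont=0.5503 V=0.5503[hold]; j=6 S=276.0388 intr=0.0000 cont=0.0000 V=0.0000[hold]  S*(6)=102.6392
k=5: j=0 S=70.8259 intr=81.9441 cont=81.4147 V=81.9441[EX]; j=1 S=90.6998 intr=62.0702 cont=61.5408 V=62.0702[EX]; j=2 S=116.1503 intr=36.6197 cont=37.6799 V=37.6799[hold]; j=3 S=148.7424 intr=4.0276 cont=15.9067 V=15.9067[hold]; j=4 S=190.4798 intr=0.0000 cont=3.7094 V=3.7094[hold]; j=5 S=243.9288 intr=0.0000 cont=0.2835 V=0.2835[hold]  S*(5)=90.6998
k=4: j=0 S=80.1492 intr=72.6208 cont=72.0914 V=72.6208[EX]; j=1 S=102.6392 intr=50.1308 cont=50.1118 V=50.1308[EX]; j=2 S=131.4400 intr=21.3300 cont=27.0661 V=27.0661[hold]; j=3 S=168.3223 intr=0.0000 cont=9.9789 V=9.9789[hold]; j=4 S=215.5540 intr=0.0000 cont=2.0470 V=2.0470[hold]  S*(4)=102.6392
k=3: j=0 S=90.6998 intr=62.0702 cont=61.5408 V=62.0702[EX]; j=1 S=116.1503 intr=36.6197 cont=38.8520 V=38.8520[hold]; j=2 S=148.7424 intr=4.0276 cont=18.7452 V=18.7452[hold]; j=3 S=190.4798 intr=0.0000 cont=6.1253 V=6.1253[hold]  S*(3)=90.6998
k=2: j=0 S=102.6392 intr=50.1308 cont=50.6761 V=50.6761[hold]; j=1 S=131.4400 intr=21.3300 cont=29.0365 V=29.0365[hold]; j=2 S=168.3223 intr=0.0000 cont=12.6041 V=12.6041[hold]  S*(2)=-
k=1: j=0 S=116.1503 intr=36.6197 cont=40.0816 V=40.0816[hold]; j=1 S=148.7424 intr=4.0276 cont=21.0241 V=21.0241[hold]  S*(1)=-
k=0: j=0 S=131.4400 intr=21.3300 cont=30.7670 V=30.7670[hold]  S*(0)=-

price = 30.7670
boundary = - - - 90.6998 102.6392 90.6998 102.6392 116.1503 131.4400
tree:
30.7670
40.0816 21.0241
50.6761 29.0365 12.6041
62.0702 38.8520 18.7452 6.1253
72.6208 50.1308 27.0661 9.9789 2.0470
81.9441 62.0702 37.6799 15.9067 3.7094 0.2835
90.1829 72.6208 50.1308 24.6318 6.6875 0.5503 0.0000
97.4633 81.9441 62.0702 36.6197 11.9850 1.0685 0.0000 0.0000
103.8968 90.1829 72.6208 50.1308 21.3300 2.0745 0.0000 0.0000 0.0000
109.5820 97.4633 81.9441 62.0702 36.6197 4.0276 0.0000 0.0000 0.0000 0.0000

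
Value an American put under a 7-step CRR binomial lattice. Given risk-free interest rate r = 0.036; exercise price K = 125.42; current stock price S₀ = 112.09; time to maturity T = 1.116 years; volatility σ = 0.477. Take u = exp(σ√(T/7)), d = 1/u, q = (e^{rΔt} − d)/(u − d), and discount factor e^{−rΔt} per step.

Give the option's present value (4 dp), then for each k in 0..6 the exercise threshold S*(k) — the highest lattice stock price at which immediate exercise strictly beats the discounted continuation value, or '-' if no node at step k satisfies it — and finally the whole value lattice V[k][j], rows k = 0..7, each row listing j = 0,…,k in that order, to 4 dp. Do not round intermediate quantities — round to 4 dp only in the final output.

price = 28.4338
boundary = - - - 63.3025 76.5837 63.3025 76.5837
tree:
28.4338
38.2523 17.6024
49.7074 25.6780 8.6225
62.1175 36.1865 14.0269 2.5740
73.0954 48.8363 22.2261 4.8621 0.0000
82.1696 62.1175 33.9187 9.1840 0.0000 0.0000
89.6701 73.0954 48.8363 17.3479 0.0000 0.0000 0.0000
95.8698 82.1696 62.1175 32.7687 0.0000 0.0000 0.0000 0.0000

Δt=0.15943, u=1.20980, d=0.82658, q=0.46755, disc=e^(-rΔt)=0.99428
k=7 terminal: V=max(K-S,0) → 95.8698 82.1696 62.1175 32.7687 0.0000 0.0000 0.0000 0.0000
k=6: j=0 S=35.7499 intr=89.6701 cont=88.9523 V=89.6701[EX]; j=1 S=52.3246 intr=73.0954 cont=72.3776 V=73.0954[EX]; j=2 S=76.5837 intr=48.8363 cont=48.1185 V=48.8363[EX]; j=3 S=112.0900 intr=13.3300 cont=17.3479 V=17.3479[hold]; j=4 S=164.0580 intr=0.0000 cont=0.0000 V=0.0000[hold]; j=5 S=240.1198 intr=0.0000 cont=0.0000 V=0.0000[hold]; j=6 S=351.4460 intr=0.0000 cont=0.0000 V=0.0000[hold]  S*(6)=76.5837
k=5: j=0 S=43.2504 intr=82.1696 cont=81.4518 V=82.1696[EX]; j=1 S=63.3025 intr=62.1175 cont=61.3997 V=62.1175[EX]; j=2 S=92.6513 intr=32.7687 cont=33.9187 V=33.9187[hold]; j=3 S=135.6070 intr=0.0000 cont=9.1840 V=9.1840[hold]; j=4 S=198.4782 intr=0.0000 cont=0.0000 V=0.0000[hold]; j=5 S=290.4981 intr=0.0000 cont=0.0000 V=0.0000[hold]  S*(5)=63.3025
k=4: j=0 S=52.3246 intr=73.0954 cont=72.3776 V=73.0954[EX]; j=1 S=76.5837 intr=48.8363 cont=48.6531 V=48.8363[EX]; j=2 S=112.0900 intr=13.3300 cont=22.2261 V=22.2261[hold]; j=3 S=164.0580 intr=0.0000 cont=4.8621 V=4.8621[hold]; j=4 S=240.1198 intr=0.0000 cont=0.0000 V=0.0000[hold]  S*(4)=76.5837
k=3: j=0 S=63.3025 intr=62.1175 cont=61.3997 V=62.1175[EX]; j=1 S=92.6513 intr=32.7687 cont=36.1865 V=36.1865[hold]; j=2 S=135.6070 intr=0.0000 cont=14.0269 V=14.0269[hold]; j=3 S=198.4782 intr=0.0000 cont=2.5740 V=2.5740[hold]  S*(3)=63.3025
k=2: j=0 S=76.5837 intr=48.8363 cont=49.7074 V=49.7074[hold]; j=1 S=112.0900 intr=13.3300 cont=25.6780 V=25.6780[hold]; j=2 S=164.0580 intr=0.0000 cont=8.6225 V=8.6225[hold]  S*(2)=-
k=1: j=0 S=92.6513 intr=32.7687 cont=38.2523 V=38.2523[hold]; j=1 S=135.6070 intr=0.0000 cont=17.6024 V=17.6024[hold]  S*(1)=-
k=0: j=0 S=112.0900 intr=13.3300 cont=28.4338 V=28.4338[hold]  S*(0)=-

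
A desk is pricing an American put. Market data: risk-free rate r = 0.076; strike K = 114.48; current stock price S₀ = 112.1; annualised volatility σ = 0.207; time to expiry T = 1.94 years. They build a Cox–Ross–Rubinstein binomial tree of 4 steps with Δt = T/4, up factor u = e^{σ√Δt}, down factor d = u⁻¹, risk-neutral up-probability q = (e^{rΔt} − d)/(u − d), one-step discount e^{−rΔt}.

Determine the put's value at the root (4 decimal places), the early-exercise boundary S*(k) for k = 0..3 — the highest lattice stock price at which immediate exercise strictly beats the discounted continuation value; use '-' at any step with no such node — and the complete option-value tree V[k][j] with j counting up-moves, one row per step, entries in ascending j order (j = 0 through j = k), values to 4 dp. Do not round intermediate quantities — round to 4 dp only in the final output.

price = 8.5914
boundary = - 97.0506 84.0216 97.0506
tree:
8.5914
17.4294 3.0889
30.4584 7.3568 0.3648
41.7383 17.4294 0.9318 0.0000
51.5039 30.4584 2.3800 0.0000 0.0000

Δt=0.48500, u=1.15507, d=0.86575, q=0.59380, disc=e^(-rΔt)=0.96381
k=4 terminal: V=max(K-S,0) → 51.5039 30.4584 2.3800 0.0000 0.0000
k=3: j=0 S=72.7417 intr=41.7383 cont=37.5954 V=41.7383[EX]; j=1 S=97.0506 intr=17.4294 cont=13.2865 V=17.4294[EX]; j=2 S=129.4831 intr=0.0000 cont=0.9318 V=0.9318[hold]; j=3 S=172.7539 intr=0.0000 cont=0.0000 V=0.0000[hold]  S*(3)=97.0506
k=2: j=0 S=84.0216 intr=30.4584 cont=26.3155 V=30.4584[EX]; j=1 S=112.1000 intr=2.3800 cont=7.3568 V=7.3568[hold]; j=2 S=149.5617 intr=0.0000 cont=0.3648 V=0.3648[hold]  S*(2)=84.0216
k=1: j=0 S=97.0506 intr=17.4294 cont=16.1348 V=17.4294[EX]; j=1 S=129.4831 intr=0.0000 cont=3.0889 V=3.0889[hold]  S*(1)=97.0506
k=0: j=0 S=112.1000 intr=2.3800 cont=8.5914 V=8.5914[hold]  S*(0)=-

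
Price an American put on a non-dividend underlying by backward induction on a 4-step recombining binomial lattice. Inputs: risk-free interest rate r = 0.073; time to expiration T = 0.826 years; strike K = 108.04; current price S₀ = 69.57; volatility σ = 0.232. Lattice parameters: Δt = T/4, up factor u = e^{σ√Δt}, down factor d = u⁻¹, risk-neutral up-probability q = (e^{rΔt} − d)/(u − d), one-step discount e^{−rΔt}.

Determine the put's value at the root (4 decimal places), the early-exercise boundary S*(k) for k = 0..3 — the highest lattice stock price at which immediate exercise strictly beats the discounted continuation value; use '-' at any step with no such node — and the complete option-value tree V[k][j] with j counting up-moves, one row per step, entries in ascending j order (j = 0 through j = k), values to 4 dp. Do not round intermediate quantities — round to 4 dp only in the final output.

Δt=0.20650, u=1.11118, d=0.89994, q=0.54557, disc=e^(-rΔt)=0.98504
k=4 terminal: V=max(K-S,0) → 62.4071 51.6957 38.4700 22.1398 1.9765
k=3: j=0 S=50.7066 intr=57.3334 cont=55.7170 V=57.3334[EX]; j=1 S=62.6089 intr=45.4311 cont=43.8147 V=45.4311[EX]; j=2 S=77.3051 intr=30.7349 cont=29.1185 V=30.7349[EX]; j=3 S=95.4509 intr=12.5891 cont=10.9727 V=12.5891[EX]  S*(3)=95.4509
k=2: j=0 S=56.3443 intr=51.6957 cont=50.0793 V=51.6957[EX]; j=1 S=69.5700 intr=38.4700 cont=36.8536 V=38.4700[EX]; j=2 S=85.9002 intr=22.1398 cont=20.5234 V=22.1398[EX]  S*(2)=85.9002
k=1: j=0 S=62.6089 intr=45.4311 cont=43.8147 V=45.4311[EX]; j=1 S=77.3051 intr=30.7349 cont=29.1185 V=30.7349[EX]  S*(1)=77.3051
k=0: j=0 S=69.5700 intr=38.4700 cont=36.8536 V=38.4700[EX]  S*(0)=69.5700

price = 38.4700
boundary = 69.5700 77.3051 85.9002 95.4509
tree:
38.4700
45.4311 30.7349
51.6957 38.4700 22.1398
57.3334 45.4311 30.7349 12.5891
62.4071 51.6957 38.4700 22.1398 1.9765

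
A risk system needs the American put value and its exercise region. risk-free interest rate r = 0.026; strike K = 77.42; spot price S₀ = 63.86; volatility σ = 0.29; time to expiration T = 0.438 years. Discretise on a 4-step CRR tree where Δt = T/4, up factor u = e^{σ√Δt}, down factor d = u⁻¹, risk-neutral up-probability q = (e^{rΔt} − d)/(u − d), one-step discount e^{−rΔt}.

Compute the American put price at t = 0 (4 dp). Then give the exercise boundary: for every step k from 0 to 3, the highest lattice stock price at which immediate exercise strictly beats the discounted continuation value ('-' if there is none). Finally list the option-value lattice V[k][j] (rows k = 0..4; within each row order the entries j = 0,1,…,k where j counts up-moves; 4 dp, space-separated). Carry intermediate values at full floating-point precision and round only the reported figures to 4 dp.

Δt=0.10950  u=1.10072  d=0.90850  q=0.49086  discount=0.99716
step 4 (expiry): payoffs max(K−S,0) = 33.9166 24.7120 13.5600 0.0484 0.0000
step 3: (k=3,j=0): S=47.8851, (K−S)⁺=29.5349, hold=29.3148 ⇒ V=29.5349 exercise | (k=3,j=1): S=58.0166, (K−S)⁺=19.4034, hold=19.1833 ⇒ V=19.4034 exercise | (k=3,j=2): S=70.2919, (K−S)⁺=7.1281, hold=6.9080 ⇒ V=7.1281 exercise | (k=3,j=3): S=85.1644, (K−S)⁺=0.0000, hold=0.0246 ⇒ V=0.0246 continue  boundary S*=70.2919
step 2: (k=2,j=0): S=52.7080, (K−S)⁺=24.7120, hold=24.4919 ⇒ V=24.7120 exercise | (k=2,j=1): S=63.8600, (K−S)⁺=13.5600, hold=13.3399 ⇒ V=13.5600 exercise | (k=2,j=2): S=77.3716, (K−S)⁺=0.0484, hold=3.6309 ⇒ V=3.6309 continue  boundary S*=63.8600
step 1: (k=1,j=0): S=58.0166, (K−S)⁺=19.4034, hold=19.1833 ⇒ V=19.4034 exercise | (k=1,j=1): S=70.2919, (K−S)⁺=7.1281, hold=8.6615 ⇒ V=8.6615 continue  boundary S*=58.0166
step 0: (k=0,j=0): S=63.8600, (K−S)⁺=13.5600, hold=14.0904 ⇒ V=14.0904 continue  boundary S*=-

price = 14.0904
boundary = - 58.0166 63.8600 70.2919
tree:
14.0904
19.4034 8.6615
24.7120 13.5600 3.6309
29.5349 19.4034 7.1281 0.0246
33.9166 24.7120 13.5600 0.0484 0.0000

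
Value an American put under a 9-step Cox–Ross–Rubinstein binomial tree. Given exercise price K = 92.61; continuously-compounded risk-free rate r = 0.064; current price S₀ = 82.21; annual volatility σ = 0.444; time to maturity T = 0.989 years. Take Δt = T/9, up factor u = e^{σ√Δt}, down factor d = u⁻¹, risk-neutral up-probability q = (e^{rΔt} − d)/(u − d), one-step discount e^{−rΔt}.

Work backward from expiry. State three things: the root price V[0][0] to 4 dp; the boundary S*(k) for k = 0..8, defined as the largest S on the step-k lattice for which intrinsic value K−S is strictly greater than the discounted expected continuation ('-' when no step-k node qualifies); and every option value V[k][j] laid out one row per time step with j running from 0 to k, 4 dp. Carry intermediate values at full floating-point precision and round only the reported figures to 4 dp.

price = 18.1177
boundary = - - - 52.8642 61.2467 52.8642 61.2467 70.9584 61.2467
tree:
18.1177
24.3069 11.8647
31.6109 16.9700 6.6621
39.7458 23.5052 10.3361 2.8910
46.9811 31.3633 15.5733 4.9726 0.7415
53.2261 39.7458 22.6194 8.3814 1.4561 0.0000
58.6163 46.9811 31.3633 13.7422 2.8594 0.0000 0.0000
63.2689 53.2261 39.7458 21.6516 5.6150 0.0000 0.0000 0.0000
67.2846 58.6163 46.9811 31.3633 11.0260 0.0000 0.0000 0.0000 0.0000
70.7508 63.2689 53.2261 39.7458 21.6516 0.0000 0.0000 0.0000 0.0000 0.0000

params: Δt=0.10989 u=1.15857 d=0.86314 q=0.48716 e^(-rΔt)=0.99299
t_9 payoffs: 70.7508 63.2689 53.2261 39.7458 21.6516 0.0000 0.0000 0.0000 0.0000 0.0000
t_8: node(8,0) S=25.3254 payoff=67.2846 vs cont=66.6356 → 67.2846 [stop]  node(8,1) S=33.9937 payoff=58.6163 vs cont=57.9673 → 58.6163 [stop]  node(8,2) S=45.6289 payoff=46.9811 vs cont=46.3320 → 46.9811 [stop]  node(8,3) S=61.2467 payoff=31.3633 vs cont=30.7143 → 31.3633 [stop]  node(8,4) S=82.2100 payoff=10.4000 vs cont=11.0260 → 11.0260 [wait]  node(8,5) S=110.3486 payoff=0.0000 vs cont=0.0000 → 0.0000 [wait]  node(8,6) S=148.1184 payoff=0.0000 vs cont=0.0000 → 0.0000 [wait]  node(8,7) S=198.8159 payoff=0.0000 vs cont=0.0000 → 0.0000 [wait]  node(8,8) S=266.8661 payoff=0.0000 vs cont=0.0000 → 0.0000 [wait]  ⇒ S*(8)=61.2467
t_7: node(7,0) S=29.3411 payoff=63.2689 vs cont=62.6198 → 63.2689 [stop]  node(7,1) S=39.3839 payoff=53.2261 vs cont=52.5770 → 53.2261 [stop]  node(7,2) S=52.8642 payoff=39.7458 vs cont=39.0968 → 39.7458 [stop]  node(7,3) S=70.9584 payoff=21.6516 vs cont=21.3054 → 21.6516 [stop]  node(7,4) S=95.2458 payoff=0.0000 vs cont=5.6150 → 5.6150 [wait]  node(7,5) S=127.8462 payoff=0.0000 vs cont=0.0000 → 0.0000 [wait]  node(7,6) S=171.6051 payoff=0.0000 vs cont=0.0000 → 0.0000 [wait]  node(7,7) S=230.3415 payoff=0.0000 vs cont=0.0000 → 0.0000 [wait]  ⇒ S*(7)=70.9584
t_6: node(6,0) S=33.9937 payoff=58.6163 vs cont=57.9673 → 58.6163 [stop]  node(6,1) S=45.6289 payoff=46.9811 vs cont=46.3320 → 46.9811 [stop]  node(6,2) S=61.2467 payoff=31.3633 vs cont=30.7143 → 31.3633 [stop]  node(6,3) S=82.2100 payoff=10.4000 vs cont=13.7422 → 13.7422 [wait]  node(6,4) S=110.3486 payoff=0.0000 vs cont=2.8594 → 2.8594 [wait]  node(6,5) S=148.1184 payoff=0.0000 vs cont=0.0000 → 0.0000 [wait]  node(6,6) S=198.8159 payoff=0.0000 vs cont=0.0000 → 0.0000 [wait]  ⇒ S*(6)=61.2467
t_5: node(5,0) S=39.3839 payoff=53.2261 vs cont=52.5770 → 53.2261 [stop]  node(5,1) S=52.8642 payoff=39.7458 vs cont=39.0968 → 39.7458 [stop]  node(5,2) S=70.9584 payoff=21.6516 vs cont=22.6194 → 22.6194 [wait]  node(5,3) S=95.2458 payoff=0.0000 vs cont=8.3814 → 8.3814 [wait]  node(5,4) S=127.8462 payoff=0.0000 vs cont=1.4561 → 1.4561 [wait]  node(5,5) S=171.6051 payoff=0.0000 vs cont=0.0000 → 0.0000 [wait]  ⇒ S*(5)=52.8642
t_4: node(4,0) S=45.6289 payoff=46.9811 vs cont=46.3320 → 46.9811 [stop]  node(4,1) S=61.2467 payoff=31.3633 vs cont=31.1824 → 31.3633 [stop]  node(4,2) S=82.2100 payoff=10.4000 vs cont=15.5733 → 15.5733 [wait]  node(4,3) S=110.3486 payoff=0.0000 vs cont=4.9726 → 4.9726 [wait]  node(4,4) S=148.1184 payoff=0.0000 vs cont=0.7415 → 0.7415 [wait]  ⇒ S*(4)=61.2467
t_3: node(3,0) S=52.8642 payoff=39.7458 vs cont=39.0968 → 39.7458 [stop]  node(3,1) S=70.9584 payoff=21.6516 vs cont=23.5052 → 23.5052 [wait]  node(3,2) S=95.2458 payoff=0.0000 vs cont=10.3361 → 10.3361 [wait]  node(3,3) S=127.8462 payoff=0.0000 vs cont=2.8910 → 2.8910 [wait]  ⇒ S*(3)=52.8642
t_2: node(2,0) S=61.2467 payoff=31.3633 vs cont=31.6109 → 31.6109 [wait]  node(2,1) S=82.2100 payoff=10.4000 vs cont=16.9700 → 16.9700 [wait]  node(2,2) S=110.3486 payoff=0.0000 vs cont=6.6621 → 6.6621 [wait]  ⇒ S*(2)=-
t_1: node(1,0) S=70.9584 payoff=21.6516 vs cont=24.3069 → 24.3069 [wait]  node(1,1) S=95.2458 payoff=0.0000 vs cont=11.8647 → 11.8647 [wait]  ⇒ S*(1)=-
t_0: node(0,0) S=82.2100 payoff=10.4000 vs cont=18.1177 → 18.1177 [wait]  ⇒ S*(0)=-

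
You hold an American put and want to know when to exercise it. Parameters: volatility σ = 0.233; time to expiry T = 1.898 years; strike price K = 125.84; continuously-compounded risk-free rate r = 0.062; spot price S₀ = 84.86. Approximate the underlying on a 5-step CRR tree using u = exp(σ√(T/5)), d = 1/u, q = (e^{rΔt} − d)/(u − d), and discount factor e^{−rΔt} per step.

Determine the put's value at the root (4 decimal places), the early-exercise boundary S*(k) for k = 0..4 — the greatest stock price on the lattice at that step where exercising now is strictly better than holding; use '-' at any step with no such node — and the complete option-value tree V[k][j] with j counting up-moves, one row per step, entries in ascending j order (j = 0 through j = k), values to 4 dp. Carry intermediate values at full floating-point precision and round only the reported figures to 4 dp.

Δt=0.37960, u=1.15437, d=0.86627, q=0.54683, disc=e^(-rΔt)=0.97674
k=5 terminal: V=max(K-S,0) → 84.4422 70.6745 52.3281 27.8801 0.0000 0.0000
k=4: j=0 S=47.7884 intr=78.0516 cont=75.1246 V=78.0516[EX]; j=1 S=63.6814 intr=62.1586 cont=59.2315 V=62.1586[EX]; j=2 S=84.8600 intr=40.9800 cont=38.0529 V=40.9800[EX]; j=3 S=113.0820 intr=12.7580 cont=12.3405 V=12.7580[EX]; j=4 S=150.6899 intr=0.0000 cont=0.0000 V=0.0000[hold]  S*(4)=113.0820
k=3: j=0 S=55.1655 intr=70.6745 cont=67.7474 V=70.6745[EX]; j=1 S=73.5119 intr=52.3281 cont=49.4010 V=52.3281[EX]; j=2 S=97.9599 intr=27.8801 cont=24.9530 V=27.8801[EX]; j=3 S=130.5385 intr=0.0000 cont=5.6470 V=5.6470[hold]  S*(3)=97.9599
k=2: j=0 S=63.6814 intr=62.1586 cont=59.2315 V=62.1586[EX]; j=1 S=84.8600 intr=40.9800 cont=38.0529 V=40.9800[EX]; j=2 S=113.0820 intr=12.7580 cont=15.3566 V=15.3566[hold]  S*(2)=84.8600
k=1: j=0 S=73.5119 intr=52.3281 cont=49.4010 V=52.3281[EX]; j=1 S=97.9599 intr=27.8801 cont=26.3410 V=27.8801[EX]  S*(1)=97.9599
k=0: j=0 S=84.8600 intr=40.9800 cont=38.0529 V=40.9800[EX]  S*(0)=84.8600

price = 40.9800
boundary = 84.8600 97.9599 84.8600 97.9599 113.0820
tree:
40.9800
52.3281 27.8801
62.1586 40.9800 15.3566
70.6745 52.3281 27.8801 5.6470
78.0516 62.1586 40.9800 12.7580 0.0000
84.4422 70.6745 52.3281 27.8801 0.0000 0.0000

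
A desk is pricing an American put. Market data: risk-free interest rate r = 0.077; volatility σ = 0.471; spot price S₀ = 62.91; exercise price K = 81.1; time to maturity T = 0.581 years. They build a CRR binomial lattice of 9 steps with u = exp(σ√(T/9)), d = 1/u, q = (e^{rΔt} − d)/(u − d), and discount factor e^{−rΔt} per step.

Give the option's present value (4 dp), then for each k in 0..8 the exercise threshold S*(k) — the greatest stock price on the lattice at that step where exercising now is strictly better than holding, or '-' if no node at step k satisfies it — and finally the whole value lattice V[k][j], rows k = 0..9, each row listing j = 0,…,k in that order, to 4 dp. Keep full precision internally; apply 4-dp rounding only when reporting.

Δt=0.06456  u=1.12713  d=0.88721  q=0.49089  discount=0.99504
step 9 (expiry): payoffs max(K−S,0) = 59.6726 53.8784 46.5174 37.1658 25.2855 10.1925 0.0000 0.0000 0.0000 0.0000
step 8: (k=8,j=0): S=24.1513, (K−S)⁺=56.9487, hold=56.5465 ⇒ V=56.9487 exercise | (k=8,j=1): S=30.6822, (K−S)⁺=50.4178, hold=50.0157 ⇒ V=50.4178 exercise | (k=8,j=2): S=38.9790, (K−S)⁺=42.1210, hold=41.7189 ⇒ V=42.1210 exercise | (k=8,j=3): S=49.5194, (K−S)⁺=31.5806, hold=31.1785 ⇒ V=31.5806 exercise | (k=8,j=4): S=62.9100, (K−S)⁺=18.1900, hold=17.7879 ⇒ V=18.1900 exercise | (k=8,j=5): S=79.9216, (K−S)⁺=1.1784, hold=5.1634 ⇒ V=5.1634 continue | (k=8,j=6): S=101.5334, (K−S)⁺=0.0000, hold=0.0000 ⇒ V=0.0000 continue | (k=8,j=7): S=128.9893, (K−S)⁺=0.0000, hold=0.0000 ⇒ V=0.0000 continue | (k=8,j=8): S=163.8695, (K−S)⁺=0.0000, hold=0.0000 ⇒ V=0.0000 continue  boundary S*=62.9100
step 7: (k=7,j=0): S=27.2216, (K−S)⁺=53.8784, hold=53.4763 ⇒ V=53.8784 exercise | (k=7,j=1): S=34.5826, (K−S)⁺=46.5174, hold=46.1152 ⇒ V=46.5174 exercise | (k=7,j=2): S=43.9342, (K−S)⁺=37.1658, hold=36.7637 ⇒ V=37.1658 exercise | (k=7,j=3): S=55.8145, (K−S)⁺=25.2855, hold=24.8833 ⇒ V=25.2855 exercise | (k=7,j=4): S=70.9075, (K−S)⁺=10.1925, hold=11.7369 ⇒ V=11.7369 continue | (k=7,j=5): S=90.0817, (K−S)⁺=0.0000, hold=2.6157 ⇒ V=2.6157 continue | (k=7,j=6): S=114.4409, (K−S)⁺=0.0000, hold=0.0000 ⇒ V=0.0000 continue | (k=7,j=7): S=145.3871, (K−S)⁺=0.0000, hold=0.0000 ⇒ V=0.0000 continue  boundary S*=55.8145
step 6: (k=6,j=0): S=30.6822, (K−S)⁺=50.4178, hold=50.0157 ⇒ V=50.4178 exercise | (k=6,j=1): S=38.9790, (K−S)⁺=42.1210, hold=41.7189 ⇒ V=42.1210 exercise | (k=6,j=2): S=49.5194, (K−S)⁺=31.5806, hold=31.1785 ⇒ V=31.5806 exercise | (k=6,j=3): S=62.9100, (K−S)⁺=18.1900, hold=18.5422 ⇒ V=18.5422 continue | (k=6,j=4): S=79.9216, (K−S)⁺=1.1784, hold=7.2234 ⇒ V=7.2234 continue | (k=6,j=5): S=101.5334, (K−S)⁺=0.0000, hold=1.3251 ⇒ V=1.3251 continue | (k=6,j=6): S=128.9893, (K−S)⁺=0.0000, hold=0.0000 ⇒ V=0.0000 continue  boundary S*=49.5194
step 5: (k=5,j=0): S=34.5826, (K−S)⁺=46.5174, hold=46.1152 ⇒ V=46.5174 exercise | (k=5,j=1): S=43.9342, (K−S)⁺=37.1658, hold=36.7637 ⇒ V=37.1658 exercise | (k=5,j=2): S=55.8145, (K−S)⁺=25.2855, hold=25.0554 ⇒ V=25.2855 exercise | (k=5,j=3): S=70.9075, (K−S)⁺=10.1925, hold=12.9216 ⇒ V=12.9216 continue | (k=5,j=4): S=90.0817, (K−S)⁺=0.0000, hold=4.3065 ⇒ V=4.3065 continue | (k=5,j=5): S=114.4409, (K−S)⁺=0.0000, hold=0.6713 ⇒ V=0.6713 continue  boundary S*=55.8145
step 4: (k=4,j=0): S=38.9790, (K−S)⁺=42.1210, hold=41.7189 ⇒ V=42.1210 exercise | (k=4,j=1): S=49.5194, (K−S)⁺=31.5806, hold=31.1785 ⇒ V=31.5806 exercise | (k=4,j=2): S=62.9100, (K−S)⁺=18.1900, hold=19.1209 ⇒ V=19.1209 continue | (k=4,j=3): S=79.9216, (K−S)⁺=1.1784, hold=8.6494 ⇒ V=8.6494 continue | (k=4,j=4): S=101.5334, (K−S)⁺=0.0000, hold=2.5095 ⇒ V=2.5095 continue  boundary S*=49.5194
step 3: (k=3,j=0): S=43.9342, (K−S)⁺=37.1658, hold=36.7637 ⇒ V=37.1658 exercise | (k=3,j=1): S=55.8145, (K−S)⁺=25.2855, hold=25.3380 ⇒ V=25.3380 continue | (k=3,j=2): S=70.9075, (K−S)⁺=10.1925, hold=13.9112 ⇒ V=13.9112 continue | (k=3,j=3): S=90.0817, (K−S)⁺=0.0000, hold=5.6075 ⇒ V=5.6075 continue  boundary S*=43.9342
step 2: (k=2,j=0): S=49.5194, (K−S)⁺=31.5806, hold=31.2042 ⇒ V=31.5806 exercise | (k=2,j=1): S=62.9100, (K−S)⁺=18.1900, hold=19.6309 ⇒ V=19.6309 continue | (k=2,j=2): S=79.9216, (K−S)⁺=1.1784, hold=9.7863 ⇒ V=9.7863 continue  boundary S*=49.5194
step 1: (k=1,j=0): S=55.8145, (K−S)⁺=25.2855, hold=25.5872 ⇒ V=25.5872 continue | (k=1,j=1): S=70.9075, (K−S)⁺=10.1925, hold=14.7249 ⇒ V=14.7249 continue  boundary S*=-
step 0: (k=0,j=0): S=62.9100, (K−S)⁺=18.1900, hold=20.1546 ⇒ V=20.1546 continue  boundary S*=-

price = 20.1546
boundary = - - 49.5194 43.9342 49.5194 55.8145 49.5194 55.8145 62.9100
tree:
20.1546
25.5872 14.7249
31.5806 19.6309 9.7863
37.1658 25.3380 13.9112 5.6075
42.1210 31.5806 19.1209 8.6494 2.5095
46.5174 37.1658 25.2855 12.9216 4.3065 0.6713
50.4178 42.1210 31.5806 18.5422 7.2234 1.3251 0.0000
53.8784 46.5174 37.1658 25.2855 11.7369 2.6157 0.0000 0.0000
56.9487 50.4178 42.1210 31.5806 18.1900 5.1634 0.0000 0.0000 0.0000
59.6726 53.8784 46.5174 37.1658 25.2855 10.1925 0.0000 0.0000 0.0000 0.0000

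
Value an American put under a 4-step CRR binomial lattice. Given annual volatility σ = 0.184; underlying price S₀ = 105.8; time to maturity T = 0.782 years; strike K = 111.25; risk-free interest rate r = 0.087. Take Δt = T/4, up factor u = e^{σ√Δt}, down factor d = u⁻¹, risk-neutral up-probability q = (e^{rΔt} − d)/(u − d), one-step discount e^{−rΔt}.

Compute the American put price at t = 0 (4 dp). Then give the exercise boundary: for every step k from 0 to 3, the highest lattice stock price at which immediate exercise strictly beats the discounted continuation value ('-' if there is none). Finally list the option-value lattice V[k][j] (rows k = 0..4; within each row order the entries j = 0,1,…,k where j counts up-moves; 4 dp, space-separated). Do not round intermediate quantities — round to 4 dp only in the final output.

Δt=0.19550  u=1.08476  d=0.92187  q=0.58498  discount=0.98314
step 4 (expiry): payoffs max(K−S,0) = 34.8391 21.3374 5.4500 0.0000 0.0000
step 3: (k=3,j=0): S=82.8873, (K−S)⁺=28.3627, hold=26.4865 ⇒ V=28.3627 exercise | (k=3,j=1): S=97.5333, (K−S)⁺=13.7167, hold=11.8405 ⇒ V=13.7167 exercise | (k=3,j=2): S=114.7673, (K−S)⁺=0.0000, hold=2.2237 ⇒ V=2.2237 continue | (k=3,j=3): S=135.0465, (K−S)⁺=0.0000, hold=0.0000 ⇒ V=0.0000 continue  boundary S*=97.5333
step 2: (k=2,j=0): S=89.9126, (K−S)⁺=21.3374, hold=19.4612 ⇒ V=21.3374 exercise | (k=2,j=1): S=105.8000, (K−S)⁺=5.4500, hold=6.8756 ⇒ V=6.8756 continue | (k=2,j=2): S=124.4947, (K−S)⁺=0.0000, hold=0.9073 ⇒ V=0.9073 continue  boundary S*=89.9126
step 1: (k=1,j=0): S=97.5333, (K−S)⁺=13.7167, hold=12.6603 ⇒ V=13.7167 exercise | (k=1,j=1): S=114.7673, (K−S)⁺=0.0000, hold=3.3272 ⇒ V=3.3272 continue  boundary S*=97.5333
step 0: (k=0,j=0): S=105.8000, (K−S)⁺=5.4500, hold=7.5102 ⇒ V=7.5102 continue  boundary S*=-

price = 7.5102
boundary = - 97.5333 89.9126 97.5333
tree:
7.5102
13.7167 3.3272
21.3374 6.8756 0.9073
28.3627 13.7167 2.2237 0.0000
34.8391 21.3374 5.4500 0.0000 0.0000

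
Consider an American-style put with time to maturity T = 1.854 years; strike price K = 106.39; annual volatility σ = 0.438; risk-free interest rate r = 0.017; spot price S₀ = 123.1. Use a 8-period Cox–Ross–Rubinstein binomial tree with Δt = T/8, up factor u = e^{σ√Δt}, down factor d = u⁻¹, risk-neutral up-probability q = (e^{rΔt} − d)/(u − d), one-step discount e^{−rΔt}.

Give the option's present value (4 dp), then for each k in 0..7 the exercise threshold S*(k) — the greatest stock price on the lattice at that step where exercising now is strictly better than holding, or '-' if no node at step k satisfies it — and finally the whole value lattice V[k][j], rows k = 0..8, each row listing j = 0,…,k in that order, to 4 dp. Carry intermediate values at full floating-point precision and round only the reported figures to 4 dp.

Δt=0.23175, u=1.23473, d=0.80989, q=0.45677, disc=e^(-rΔt)=0.99607
k=8 terminal: V=max(K-S,0) → 83.6038 71.6509 53.4279 25.6457 0.0000 0.0000 0.0000 0.0000 0.0000
k=7: j=0 S=28.1349 intr=78.2551 cont=77.8367 V=78.2551[EX]; j=1 S=42.8936 intr=63.4964 cont=63.0781 V=63.4964[EX]; j=2 S=65.3941 intr=40.9959 cont=40.5776 V=40.9959[EX]; j=3 S=99.6976 intr=6.6924 cont=13.8767 V=13.8767[hold]; j=4 S=151.9957 intr=0.0000 cont=0.0000 V=0.0000[hold]; j=5 S=231.7275 intr=0.0000 cont=0.0000 V=0.0000[hold]; j=6 S=353.2840 intr=0.0000 cont=0.0000 V=0.0000[hold]; j=7 S=538.6049 intr=0.0000 cont=0.0000 V=0.0000[hold]  S*(7)=65.3941
k=6: j=0 S=34.7391 intr=71.6509 cont=71.2325 V=71.6509[EX]; j=1 S=52.9621 intr=53.4279 cont=53.0096 V=53.4279[EX]; j=2 S=80.7443 intr=25.6457 cont=28.4961 V=28.4961[hold]; j=3 S=123.1000 intr=0.0000 cont=7.5086 V=7.5086[hold]; j=4 S=187.6741 intr=0.0000 cont=0.0000 V=0.0000[hold]; j=5 S=286.1217 intr=0.0000 cont=0.0000 V=0.0000[hold]; j=6 S=436.2115 intr=0.0000 cont=0.0000 V=0.0000[hold]  S*(6)=52.9621
k=5: j=0 S=42.8936 intr=63.4964 cont=63.0781 V=63.4964[EX]; j=1 S=65.3941 intr=40.9959 cont=41.8744 V=41.8744[hold]; j=2 S=99.6976 intr=6.6924 cont=18.8352 V=18.8352[hold]; j=3 S=151.9957 intr=0.0000 cont=4.0628 V=4.0628[hold]; j=4 S=231.7275 intr=0.0000 cont=0.0000 V=0.0000[hold]; j=5 S=353.2840 intr=0.0000 cont=0.0000 V=0.0000[hold]  S*(5)=42.8936
k=4: j=0 S=52.9621 intr=53.4279 cont=53.4093 V=53.4279[EX]; j=1 S=80.7443 intr=25.6457 cont=31.2275 V=31.2275[hold]; j=2 S=123.1000 intr=0.0000 cont=12.0401 V=12.0401[hold]; j=3 S=187.6741 intr=0.0000 cont=2.1984 V=2.1984[hold]; j=4 S=286.1217 intr=0.0000 cont=0.0000 V=0.0000[hold]  S*(4)=52.9621
k=3: j=0 S=65.3941 intr=40.9959 cont=43.1171 V=43.1171[hold]; j=1 S=99.6976 intr=6.6924 cont=22.3749 V=22.3749[hold]; j=2 S=151.9957 intr=0.0000 cont=7.5150 V=7.5150[hold]; j=3 S=231.7275 intr=0.0000 cont=1.1895 V=1.1895[hold]  S*(3)=-
k=2: j=0 S=80.7443 intr=25.6457 cont=33.5104 V=33.5104[hold]; j=1 S=123.1000 intr=0.0000 cont=15.5260 V=15.5260[hold]; j=2 S=187.6741 intr=0.0000 cont=4.6075 V=4.6075[hold]  S*(2)=-
k=1: j=0 S=99.6976 intr=6.6924 cont=25.1961 V=25.1961[hold]; j=1 S=151.9957 intr=0.0000 cont=10.4973 V=10.4973[hold]  S*(1)=-
k=0: j=0 S=123.1000 intr=0.0000 cont=18.4094 V=18.4094[hold]  S*(0)=-

price = 18.4094
boundary = - - - - 52.9621 42.8936 52.9621 65.3941
tree:
18.4094
25.1961 10.4973
33.5104 15.5260 4.6075
43.1171 22.3749 7.5150 1.1895
53.4279 31.2275 12.0401 2.1984 0.0000
63.4964 41.8744 18.8352 4.0628 0.0000 0.0000
71.6509 53.4279 28.4961 7.5086 0.0000 0.0000 0.0000
78.2551 63.4964 40.9959 13.8767 0.0000 0.0000 0.0000 0.0000
83.6038 71.6509 53.4279 25.6457 0.0000 0.0000 0.0000 0.0000 0.0000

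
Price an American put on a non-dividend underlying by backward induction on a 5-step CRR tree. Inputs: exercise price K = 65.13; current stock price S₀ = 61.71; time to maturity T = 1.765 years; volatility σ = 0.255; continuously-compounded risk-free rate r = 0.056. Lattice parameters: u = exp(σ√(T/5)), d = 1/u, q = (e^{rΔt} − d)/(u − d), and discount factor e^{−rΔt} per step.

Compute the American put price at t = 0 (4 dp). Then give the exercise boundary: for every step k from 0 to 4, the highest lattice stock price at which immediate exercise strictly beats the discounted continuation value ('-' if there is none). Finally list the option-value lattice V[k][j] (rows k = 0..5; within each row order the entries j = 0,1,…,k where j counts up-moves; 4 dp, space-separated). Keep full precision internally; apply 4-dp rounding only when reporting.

price = 7.8368
boundary = - - 45.5785 53.0344 45.5785
tree:
7.8368
12.6427 3.8340
19.5515 6.9408 1.1999
25.9592 12.0956 2.5921 0.0000
31.4661 19.5515 5.5994 0.0000 0.0000
36.1988 25.9592 12.0956 0.0000 0.0000 0.0000

Δt=0.35300  u=1.16358  d=0.85941  q=0.52783  discount=0.98043
step 5 (expiry): payoffs max(K−S,0) = 36.1988 25.9592 12.0956 0.0000 0.0000 0.0000
step 4: (k=4,j=0): S=33.6639, (K−S)⁺=31.4661, hold=30.1913 ⇒ V=31.4661 exercise | (k=4,j=1): S=45.5785, (K−S)⁺=19.5515, hold=18.2767 ⇒ V=19.5515 exercise | (k=4,j=2): S=61.7100, (K−S)⁺=3.4200, hold=5.5994 ⇒ V=5.5994 continue | (k=4,j=3): S=83.5509, (K−S)⁺=0.0000, hold=0.0000 ⇒ V=0.0000 continue | (k=4,j=4): S=113.1220, (K−S)⁺=0.0000, hold=0.0000 ⇒ V=0.0000 continue  boundary S*=45.5785
step 3: (k=3,j=0): S=39.1708, (K−S)⁺=25.9592, hold=24.6844 ⇒ V=25.9592 exercise | (k=3,j=1): S=53.0344, (K−S)⁺=12.0956, hold=11.9486 ⇒ V=12.0956 exercise | (k=3,j=2): S=71.8048, (K−S)⁺=0.0000, hold=2.5921 ⇒ V=2.5921 continue | (k=3,j=3): S=97.2186, (K−S)⁺=0.0000, hold=0.0000 ⇒ V=0.0000 continue  boundary S*=53.0344
step 2: (k=2,j=0): S=45.5785, (K−S)⁺=19.5515, hold=18.2767 ⇒ V=19.5515 exercise | (k=2,j=1): S=61.7100, (K−S)⁺=3.4200, hold=6.9408 ⇒ V=6.9408 continue | (k=2,j=2): S=83.5509, (K−S)⁺=0.0000, hold=1.1999 ⇒ V=1.1999 continue  boundary S*=45.5785
step 1: (k=1,j=0): S=53.0344, (K−S)⁺=12.0956, hold=12.6427 ⇒ V=12.6427 continue | (k=1,j=1): S=71.8048, (K−S)⁺=0.0000, hold=3.8340 ⇒ V=3.8340 continue  boundary S*=-
step 0: (k=0,j=0): S=61.7100, (K−S)⁺=3.4200, hold=7.8368 ⇒ V=7.8368 continue  boundary S*=-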